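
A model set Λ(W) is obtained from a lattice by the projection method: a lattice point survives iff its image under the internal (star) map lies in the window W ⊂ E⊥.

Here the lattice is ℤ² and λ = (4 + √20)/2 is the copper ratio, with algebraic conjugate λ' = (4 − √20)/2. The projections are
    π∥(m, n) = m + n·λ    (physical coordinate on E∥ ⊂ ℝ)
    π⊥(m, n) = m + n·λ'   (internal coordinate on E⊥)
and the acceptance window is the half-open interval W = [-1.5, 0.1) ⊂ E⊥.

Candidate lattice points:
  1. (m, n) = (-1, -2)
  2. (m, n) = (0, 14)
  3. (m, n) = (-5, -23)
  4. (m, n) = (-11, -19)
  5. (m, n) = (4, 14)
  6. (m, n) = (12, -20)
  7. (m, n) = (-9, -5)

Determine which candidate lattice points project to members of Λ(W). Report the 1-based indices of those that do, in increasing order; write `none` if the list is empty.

Numerically λ ≈ 4.2361 and λ' = −1/λ ≈ -0.2361.
candidate 1: (m,n)=(-1,-2) → π∥ = -1-2·λ ≈ -9.4721, π⊥ = -1-2·λ' ≈ -0.5279 ∈ [-1.5, 0.1) ⇒ IN Λ
candidate 2: (m,n)=(0,14) → π∥ = 0+14·λ ≈ 59.3050, π⊥ = 0+14·λ' ≈ -3.3050 ∉ [-1.5, 0.1) ⇒ out
candidate 3: (m,n)=(-5,-23) → π∥ = -5-23·λ ≈ -102.4296, π⊥ = -5-23·λ' ≈ 0.4296 ∉ [-1.5, 0.1) ⇒ out
candidate 4: (m,n)=(-11,-19) → π∥ = -11-19·λ ≈ -91.4853, π⊥ = -11-19·λ' ≈ -6.5147 ∉ [-1.5, 0.1) ⇒ out
candidate 5: (m,n)=(4,14) → π∥ = 4+14·λ ≈ 63.3050, π⊥ = 4+14·λ' ≈ 0.6950 ∉ [-1.5, 0.1) ⇒ out
candidate 6: (m,n)=(12,-20) → π∥ = 12-20·λ ≈ -72.7214, π⊥ = 12-20·λ' ≈ 16.7214 ∉ [-1.5, 0.1) ⇒ out
candidate 7: (m,n)=(-9,-5) → π∥ = -9-5·λ ≈ -30.1803, π⊥ = -9-5·λ' ≈ -7.8197 ∉ [-1.5, 0.1) ⇒ out

1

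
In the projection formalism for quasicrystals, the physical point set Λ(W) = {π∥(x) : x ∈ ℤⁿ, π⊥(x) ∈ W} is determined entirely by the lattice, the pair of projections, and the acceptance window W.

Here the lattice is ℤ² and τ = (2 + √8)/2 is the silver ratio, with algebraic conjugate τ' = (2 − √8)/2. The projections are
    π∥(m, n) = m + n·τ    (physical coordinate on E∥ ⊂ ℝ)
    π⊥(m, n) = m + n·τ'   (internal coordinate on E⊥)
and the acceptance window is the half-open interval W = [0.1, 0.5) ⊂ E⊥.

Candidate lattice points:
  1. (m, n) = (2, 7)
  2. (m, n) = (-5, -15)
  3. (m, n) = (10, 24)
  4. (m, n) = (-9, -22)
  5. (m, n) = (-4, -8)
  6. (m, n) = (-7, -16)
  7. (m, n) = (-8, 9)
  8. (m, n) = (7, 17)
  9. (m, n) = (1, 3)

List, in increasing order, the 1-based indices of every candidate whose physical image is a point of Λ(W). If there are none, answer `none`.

Numerically τ ≈ 2.4142 and τ' = −1/τ ≈ -0.4142.
candidate 1: (m,n)=(2,7) → π∥ = 2+7·τ ≈ 18.8995, π⊥ = 2+7·τ' ≈ -0.8995 ∉ [0.1, 0.5) ⇒ out
candidate 2: (m,n)=(-5,-15) → π∥ = -5-15·τ ≈ -41.2132, π⊥ = -5-15·τ' ≈ 1.2132 ∉ [0.1, 0.5) ⇒ out
candidate 3: (m,n)=(10,24) → π∥ = 10+24·τ ≈ 67.9411, π⊥ = 10+24·τ' ≈ 0.0589 ∉ [0.1, 0.5) ⇒ out
candidate 4: (m,n)=(-9,-22) → π∥ = -9-22·τ ≈ -62.1127, π⊥ = -9-22·τ' ≈ 0.1127 ∈ [0.1, 0.5) ⇒ IN Λ
candidate 5: (m,n)=(-4,-8) → π∥ = -4-8·τ ≈ -23.3137, π⊥ = -4-8·τ' ≈ -0.6863 ∉ [0.1, 0.5) ⇒ out
candidate 6: (m,n)=(-7,-16) → π∥ = -7-16·τ ≈ -45.6274, π⊥ = -7-16·τ' ≈ -0.3726 ∉ [0.1, 0.5) ⇒ out
candidate 7: (m,n)=(-8,9) → π∥ = -8+9·τ ≈ 13.7279, π⊥ = -8+9·τ' ≈ -11.7279 ∉ [0.1, 0.5) ⇒ out
candidate 8: (m,n)=(7,17) → π∥ = 7+17·τ ≈ 48.0416, π⊥ = 7+17·τ' ≈ -0.0416 ∉ [0.1, 0.5) ⇒ out
candidate 9: (m,n)=(1,3) → π∥ = 1+3·τ ≈ 8.2426, π⊥ = 1+3·τ' ≈ -0.2426 ∉ [0.1, 0.5) ⇒ out

4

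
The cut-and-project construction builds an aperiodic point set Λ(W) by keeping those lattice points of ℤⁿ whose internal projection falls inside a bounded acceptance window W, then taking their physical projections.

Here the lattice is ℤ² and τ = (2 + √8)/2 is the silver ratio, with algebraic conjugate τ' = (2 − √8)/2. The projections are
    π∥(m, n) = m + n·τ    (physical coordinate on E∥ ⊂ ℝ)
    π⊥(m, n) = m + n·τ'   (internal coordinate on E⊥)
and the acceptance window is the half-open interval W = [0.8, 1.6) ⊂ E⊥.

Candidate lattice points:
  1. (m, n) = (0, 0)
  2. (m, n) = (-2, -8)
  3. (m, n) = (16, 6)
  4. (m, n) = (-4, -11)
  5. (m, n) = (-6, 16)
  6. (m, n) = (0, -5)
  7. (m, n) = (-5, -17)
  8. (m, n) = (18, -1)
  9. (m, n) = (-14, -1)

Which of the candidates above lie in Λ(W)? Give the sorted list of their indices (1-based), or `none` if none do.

2

Numerically τ ≈ 2.4142 and τ' = −1/τ ≈ -0.4142.
#1 (0,0): internal coord 0 + (0)·τ' = +0.0000; +0.0000 ∉ [0.8, 1.6) → out
#2 (-2,-8): internal coord -2 + (-8)·τ' = +1.3137; +1.3137 ∈ [0.8, 1.6) → IN Λ
#3 (16,6): internal coord 16 + (6)·τ' = +13.5147; +13.5147 ∉ [0.8, 1.6) → out
#4 (-4,-11): internal coord -4 + (-11)·τ' = +0.5563; +0.5563 ∉ [0.8, 1.6) → out
#5 (-6,16): internal coord -6 + (16)·τ' = -12.6274; -12.6274 ∉ [0.8, 1.6) → out
#6 (0,-5): internal coord 0 + (-5)·τ' = +2.0711; +2.0711 ∉ [0.8, 1.6) → out
#7 (-5,-17): internal coord -5 + (-17)·τ' = +2.0416; +2.0416 ∉ [0.8, 1.6) → out
#8 (18,-1): internal coord 18 + (-1)·τ' = +18.4142; +18.4142 ∉ [0.8, 1.6) → out
#9 (-14,-1): internal coord -14 + (-1)·τ' = -13.5858; -13.5858 ∉ [0.8, 1.6) → out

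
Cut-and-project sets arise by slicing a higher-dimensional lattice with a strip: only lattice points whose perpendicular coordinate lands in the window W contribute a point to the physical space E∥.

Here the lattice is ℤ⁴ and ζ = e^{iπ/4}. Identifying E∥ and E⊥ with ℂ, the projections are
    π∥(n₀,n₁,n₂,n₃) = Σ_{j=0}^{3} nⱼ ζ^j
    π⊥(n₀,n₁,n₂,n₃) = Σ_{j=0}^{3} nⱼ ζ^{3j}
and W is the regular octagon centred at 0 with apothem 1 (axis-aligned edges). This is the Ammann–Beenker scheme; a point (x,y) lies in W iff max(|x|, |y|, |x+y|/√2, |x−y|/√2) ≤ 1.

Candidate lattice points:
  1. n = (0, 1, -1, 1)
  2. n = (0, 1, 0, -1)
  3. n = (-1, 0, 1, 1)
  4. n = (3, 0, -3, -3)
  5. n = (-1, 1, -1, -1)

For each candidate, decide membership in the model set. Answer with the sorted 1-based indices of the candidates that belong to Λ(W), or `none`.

3

Internal map: ζ^{3j} for j=0..3 gives (1,0), (−√2/2,√2/2), (0,−1), (√2/2,√2/2).
#1 (0, 1, -1, 1): internal (0.000000, 2.414214); octagon support 2.414214 vs apothem 1 → ∉ W
#2 (0, 1, 0, -1): internal (-1.414214, 0.000000); octagon support 1.414214 vs apothem 1 → ∉ W
#3 (-1, 0, 1, 1): internal (-0.292893, -0.292893); octagon support 0.414214 vs apothem 1 → ∈ W
#4 (3, 0, -3, -3): internal (0.878680, 0.878680); octagon support 1.242641 vs apothem 1 → ∉ W
#5 (-1, 1, -1, -1): internal (-2.414214, 1.000000); octagon support 2.414214 vs apothem 1 → ∉ W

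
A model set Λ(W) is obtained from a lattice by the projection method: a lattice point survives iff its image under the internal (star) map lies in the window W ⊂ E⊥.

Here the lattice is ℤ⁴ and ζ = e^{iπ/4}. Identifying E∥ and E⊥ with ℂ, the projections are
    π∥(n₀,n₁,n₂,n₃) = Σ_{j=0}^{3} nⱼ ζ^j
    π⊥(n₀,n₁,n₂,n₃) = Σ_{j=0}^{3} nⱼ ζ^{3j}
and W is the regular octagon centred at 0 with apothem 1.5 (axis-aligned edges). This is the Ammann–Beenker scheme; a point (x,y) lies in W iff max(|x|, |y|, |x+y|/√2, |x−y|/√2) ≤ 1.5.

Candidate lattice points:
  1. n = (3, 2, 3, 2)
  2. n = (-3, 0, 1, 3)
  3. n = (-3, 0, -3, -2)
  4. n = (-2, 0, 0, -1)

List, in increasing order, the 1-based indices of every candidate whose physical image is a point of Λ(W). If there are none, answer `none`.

2

π⊥(n) = n₀ + n₁ζ³ + n₂ζ⁶ + n₃ζ⁹ where ζ = e^{iπ/4}.
#1 (3, 2, 3, 2): internal (3.0000, -0.1716); octagon support 3.0000 vs apothem 1.5 → ∉ W
#2 (-3, 0, 1, 3): internal (-0.8787, 1.1213); octagon support 1.4142 vs apothem 1.5 → ∈ W
#3 (-3, 0, -3, -2): internal (-4.4142, 1.5858); octagon support 4.4142 vs apothem 1.5 → ∉ W
#4 (-2, 0, 0, -1): internal (-2.7071, -0.7071); octagon support 2.7071 vs apothem 1.5 → ∉ W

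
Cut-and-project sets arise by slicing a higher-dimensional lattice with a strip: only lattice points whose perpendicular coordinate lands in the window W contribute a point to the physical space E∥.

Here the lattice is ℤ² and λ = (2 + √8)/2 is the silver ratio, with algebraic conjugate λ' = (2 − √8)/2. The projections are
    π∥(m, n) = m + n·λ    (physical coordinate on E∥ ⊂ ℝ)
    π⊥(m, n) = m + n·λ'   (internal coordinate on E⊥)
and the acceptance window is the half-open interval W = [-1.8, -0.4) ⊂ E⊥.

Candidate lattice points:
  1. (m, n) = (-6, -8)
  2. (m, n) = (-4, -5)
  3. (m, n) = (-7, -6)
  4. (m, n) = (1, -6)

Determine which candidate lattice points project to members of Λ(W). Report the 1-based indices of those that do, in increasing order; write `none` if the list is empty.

none

Numerically λ ≈ 2.414214 and λ' = −1/λ ≈ -0.414214.
candidate 1: (m,n)=(-6,-8) → π∥ = -6-8·λ ≈ -25.313708, π⊥ = -6-8·λ' ≈ -2.686292 ∉ [-1.8, -0.4) ⇒ out
candidate 2: (m,n)=(-4,-5) → π∥ = -4-5·λ ≈ -16.071068, π⊥ = -4-5·λ' ≈ -1.928932 ∉ [-1.8, -0.4) ⇒ out
candidate 3: (m,n)=(-7,-6) → π∥ = -7-6·λ ≈ -21.485281, π⊥ = -7-6·λ' ≈ -4.514719 ∉ [-1.8, -0.4) ⇒ out
candidate 4: (m,n)=(1,-6) → π∥ = 1-6·λ ≈ -13.485281, π⊥ = 1-6·λ' ≈ 3.485281 ∉ [-1.8, -0.4) ⇒ out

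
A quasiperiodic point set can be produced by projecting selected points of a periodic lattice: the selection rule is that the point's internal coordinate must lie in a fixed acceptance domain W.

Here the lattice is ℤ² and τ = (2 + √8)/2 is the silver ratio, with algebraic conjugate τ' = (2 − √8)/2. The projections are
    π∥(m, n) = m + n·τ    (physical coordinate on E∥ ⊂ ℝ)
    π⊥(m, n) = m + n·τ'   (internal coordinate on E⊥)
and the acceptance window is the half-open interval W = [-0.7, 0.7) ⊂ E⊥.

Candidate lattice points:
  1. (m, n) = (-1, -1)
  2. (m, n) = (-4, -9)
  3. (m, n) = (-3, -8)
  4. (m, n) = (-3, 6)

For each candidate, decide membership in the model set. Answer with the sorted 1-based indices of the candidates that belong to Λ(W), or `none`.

1, 2, 3

Compute τ' = (2−√8)/2 = -0.4142, so π⊥(m,n) = m -0.4142·n.
candidate 1: (m,n)=(-1,-1) → π∥ = -1-1·τ ≈ -3.4142, π⊥ = -1-1·τ' ≈ -0.5858 ∈ [-0.7, 0.7) ⇒ IN Λ
candidate 2: (m,n)=(-4,-9) → π∥ = -4-9·τ ≈ -25.7279, π⊥ = -4-9·τ' ≈ -0.2721 ∈ [-0.7, 0.7) ⇒ IN Λ
candidate 3: (m,n)=(-3,-8) → π∥ = -3-8·τ ≈ -22.3137, π⊥ = -3-8·τ' ≈ 0.3137 ∈ [-0.7, 0.7) ⇒ IN Λ
candidate 4: (m,n)=(-3,6) → π∥ = -3+6·τ ≈ 11.4853, π⊥ = -3+6·τ' ≈ -5.4853 ∉ [-0.7, 0.7) ⇒ out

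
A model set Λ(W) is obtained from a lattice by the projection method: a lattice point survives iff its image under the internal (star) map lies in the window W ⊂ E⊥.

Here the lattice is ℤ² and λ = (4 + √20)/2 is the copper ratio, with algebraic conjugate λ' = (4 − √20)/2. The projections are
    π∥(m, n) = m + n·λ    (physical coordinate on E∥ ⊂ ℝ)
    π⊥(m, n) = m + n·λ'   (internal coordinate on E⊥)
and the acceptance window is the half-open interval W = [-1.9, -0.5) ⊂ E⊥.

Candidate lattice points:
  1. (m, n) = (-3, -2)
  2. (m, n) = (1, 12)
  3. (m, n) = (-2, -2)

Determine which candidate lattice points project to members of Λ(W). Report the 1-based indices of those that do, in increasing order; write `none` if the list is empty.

Numerically λ ≈ 4.2361 and λ' = −1/λ ≈ -0.2361.
candidate 1: (m,n)=(-3,-2) → π∥ = -3-2·λ ≈ -11.4721, π⊥ = -3-2·λ' ≈ -2.5279 ∉ [-1.9, -0.5) ⇒ out
candidate 2: (m,n)=(1,12) → π∥ = 1+12·λ ≈ 51.8328, π⊥ = 1+12·λ' ≈ -1.8328 ∈ [-1.9, -0.5) ⇒ IN Λ
candidate 3: (m,n)=(-2,-2) → π∥ = -2-2·λ ≈ -10.4721, π⊥ = -2-2·λ' ≈ -1.5279 ∈ [-1.9, -0.5) ⇒ IN Λ

2, 3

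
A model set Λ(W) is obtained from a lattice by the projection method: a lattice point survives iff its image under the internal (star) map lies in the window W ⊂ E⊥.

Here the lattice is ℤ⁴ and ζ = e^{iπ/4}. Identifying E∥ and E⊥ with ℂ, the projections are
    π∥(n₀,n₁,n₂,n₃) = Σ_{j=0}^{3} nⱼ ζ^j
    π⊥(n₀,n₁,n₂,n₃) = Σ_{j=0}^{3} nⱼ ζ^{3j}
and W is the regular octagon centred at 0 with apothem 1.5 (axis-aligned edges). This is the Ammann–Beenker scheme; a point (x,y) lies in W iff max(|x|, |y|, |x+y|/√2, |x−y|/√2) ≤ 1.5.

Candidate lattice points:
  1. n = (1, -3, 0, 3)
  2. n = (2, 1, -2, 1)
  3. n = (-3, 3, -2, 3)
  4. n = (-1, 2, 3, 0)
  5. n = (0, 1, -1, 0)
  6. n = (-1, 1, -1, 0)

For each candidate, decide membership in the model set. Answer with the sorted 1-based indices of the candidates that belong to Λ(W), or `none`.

none

Internal map: ζ^{3j} for j=0..3 gives (1,0), (−√2/2,√2/2), (0,−1), (√2/2,√2/2).
candidate 1: n = (1, -3, 0, 3) → π⊥ ≈ (+5.242641, +0.000000); max(|x|,|y|,|x±y|/√2) = 5.242641 > 1.5 ⇒ ∉ W
candidate 2: n = (2, 1, -2, 1) → π⊥ ≈ (+2.000000, +3.414214); max(|x|,|y|,|x±y|/√2) = 3.828427 > 1.5 ⇒ ∉ W
candidate 3: n = (-3, 3, -2, 3) → π⊥ ≈ (-3.000000, +6.242641); max(|x|,|y|,|x±y|/√2) = 6.535534 > 1.5 ⇒ ∉ W
candidate 4: n = (-1, 2, 3, 0) → π⊥ ≈ (-2.414214, -1.585786); max(|x|,|y|,|x±y|/√2) = 2.828427 > 1.5 ⇒ ∉ W
candidate 5: n = (0, 1, -1, 0) → π⊥ ≈ (-0.707107, +1.707107); max(|x|,|y|,|x±y|/√2) = 1.707107 > 1.5 ⇒ ∉ W
candidate 6: n = (-1, 1, -1, 0) → π⊥ ≈ (-1.707107, +1.707107); max(|x|,|y|,|x±y|/√2) = 2.414214 > 1.5 ⇒ ∉ W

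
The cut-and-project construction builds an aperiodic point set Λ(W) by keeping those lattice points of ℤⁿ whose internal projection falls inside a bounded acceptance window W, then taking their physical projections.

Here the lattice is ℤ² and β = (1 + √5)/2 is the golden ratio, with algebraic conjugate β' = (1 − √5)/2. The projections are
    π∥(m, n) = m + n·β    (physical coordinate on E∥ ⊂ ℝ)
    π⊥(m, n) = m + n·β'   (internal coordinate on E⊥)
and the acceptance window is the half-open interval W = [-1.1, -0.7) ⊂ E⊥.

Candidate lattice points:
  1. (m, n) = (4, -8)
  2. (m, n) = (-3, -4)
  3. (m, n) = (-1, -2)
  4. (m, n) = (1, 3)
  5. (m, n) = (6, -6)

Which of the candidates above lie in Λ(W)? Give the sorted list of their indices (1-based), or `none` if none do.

4

Numerically β ≈ 1.618034 and β' = −1/β ≈ -0.618034.
#1 (4,-8): internal coord 4 + (-8)·β' = +8.944272; +8.944272 ∉ [-1.1, -0.7) → out
#2 (-3,-4): internal coord -3 + (-4)·β' = -0.527864; -0.527864 ∉ [-1.1, -0.7) → out
#3 (-1,-2): internal coord -1 + (-2)·β' = +0.236068; +0.236068 ∉ [-1.1, -0.7) → out
#4 (1,3): internal coord 1 + (3)·β' = -0.854102; -0.854102 ∈ [-1.1, -0.7) → IN Λ
#5 (6,-6): internal coord 6 + (-6)·β' = +9.708204; +9.708204 ∉ [-1.1, -0.7) → out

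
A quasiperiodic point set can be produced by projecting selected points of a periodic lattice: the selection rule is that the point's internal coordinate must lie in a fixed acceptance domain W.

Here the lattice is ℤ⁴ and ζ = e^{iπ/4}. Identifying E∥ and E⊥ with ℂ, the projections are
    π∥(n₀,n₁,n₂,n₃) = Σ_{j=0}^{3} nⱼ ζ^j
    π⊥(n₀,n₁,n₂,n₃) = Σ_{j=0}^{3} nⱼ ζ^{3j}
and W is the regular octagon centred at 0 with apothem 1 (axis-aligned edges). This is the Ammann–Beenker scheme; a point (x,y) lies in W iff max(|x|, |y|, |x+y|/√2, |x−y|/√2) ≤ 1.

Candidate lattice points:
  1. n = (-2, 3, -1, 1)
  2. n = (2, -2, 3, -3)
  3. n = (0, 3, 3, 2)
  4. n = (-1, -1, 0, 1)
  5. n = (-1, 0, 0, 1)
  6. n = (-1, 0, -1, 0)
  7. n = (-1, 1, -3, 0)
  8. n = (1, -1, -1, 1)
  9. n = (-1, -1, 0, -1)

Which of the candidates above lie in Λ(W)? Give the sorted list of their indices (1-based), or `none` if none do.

Internal map: ζ^{3j} for j=0..3 gives (1,0), (−√2/2,√2/2), (0,−1), (√2/2,√2/2).
candidate 1: n = (-2, 3, -1, 1) → π⊥ ≈ (-3.41421, +3.82843); max(|x|,|y|,|x±y|/√2) = 5.12132 > 1 ⇒ ∉ W
candidate 2: n = (2, -2, 3, -3) → π⊥ ≈ (+1.29289, -6.53553); max(|x|,|y|,|x±y|/√2) = 6.53553 > 1 ⇒ ∉ W
candidate 3: n = (0, 3, 3, 2) → π⊥ ≈ (-0.70711, +0.53553); max(|x|,|y|,|x±y|/√2) = 0.87868 ≤ 1 ⇒ ∈ W
candidate 4: n = (-1, -1, 0, 1) → π⊥ ≈ (+0.41421, +0.00000); max(|x|,|y|,|x±y|/√2) = 0.41421 ≤ 1 ⇒ ∈ W
candidate 5: n = (-1, 0, 0, 1) → π⊥ ≈ (-0.29289, +0.70711); max(|x|,|y|,|x±y|/√2) = 0.70711 ≤ 1 ⇒ ∈ W
candidate 6: n = (-1, 0, -1, 0) → π⊥ ≈ (-1.00000, +1.00000); max(|x|,|y|,|x±y|/√2) = 1.41421 > 1 ⇒ ∉ W
candidate 7: n = (-1, 1, -3, 0) → π⊥ ≈ (-1.70711, +3.70711); max(|x|,|y|,|x±y|/√2) = 3.82843 > 1 ⇒ ∉ W
candidate 8: n = (1, -1, -1, 1) → π⊥ ≈ (+2.41421, +1.00000); max(|x|,|y|,|x±y|/√2) = 2.41421 > 1 ⇒ ∉ W
candidate 9: n = (-1, -1, 0, -1) → π⊥ ≈ (-1.00000, -1.41421); max(|x|,|y|,|x±y|/√2) = 1.70711 > 1 ⇒ ∉ W

3, 4, 5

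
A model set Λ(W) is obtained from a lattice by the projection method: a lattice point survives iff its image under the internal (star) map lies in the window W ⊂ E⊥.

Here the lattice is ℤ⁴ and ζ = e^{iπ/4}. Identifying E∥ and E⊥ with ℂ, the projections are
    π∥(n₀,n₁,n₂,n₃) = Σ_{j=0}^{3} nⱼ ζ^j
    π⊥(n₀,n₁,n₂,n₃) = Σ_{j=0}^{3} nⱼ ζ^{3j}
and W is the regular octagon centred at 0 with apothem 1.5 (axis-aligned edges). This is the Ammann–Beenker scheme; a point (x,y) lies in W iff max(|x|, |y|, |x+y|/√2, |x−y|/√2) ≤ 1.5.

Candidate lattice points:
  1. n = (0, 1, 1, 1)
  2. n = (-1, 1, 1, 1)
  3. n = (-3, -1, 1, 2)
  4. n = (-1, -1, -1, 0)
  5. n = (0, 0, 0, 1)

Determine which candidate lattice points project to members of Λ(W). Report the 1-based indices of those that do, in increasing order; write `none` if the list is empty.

With ζ = e^{iπ/4} the internal vectors are ζ^0,ζ^3,ζ^6,ζ^9.
candidate 1: n = (0, 1, 1, 1) → π⊥ ≈ (+0.0000, +0.4142); max(|x|,|y|,|x±y|/√2) = 0.4142 ≤ 1.5 ⇒ ∈ W
candidate 2: n = (-1, 1, 1, 1) → π⊥ ≈ (-1.0000, +0.4142); max(|x|,|y|,|x±y|/√2) = 1.0000 ≤ 1.5 ⇒ ∈ W
candidate 3: n = (-3, -1, 1, 2) → π⊥ ≈ (-0.8787, -0.2929); max(|x|,|y|,|x±y|/√2) = 0.8787 ≤ 1.5 ⇒ ∈ W
candidate 4: n = (-1, -1, -1, 0) → π⊥ ≈ (-0.2929, +0.2929); max(|x|,|y|,|x±y|/√2) = 0.4142 ≤ 1.5 ⇒ ∈ W
candidate 5: n = (0, 0, 0, 1) → π⊥ ≈ (+0.7071, +0.7071); max(|x|,|y|,|x±y|/√2) = 1.0000 ≤ 1.5 ⇒ ∈ W

1, 2, 3, 4, 5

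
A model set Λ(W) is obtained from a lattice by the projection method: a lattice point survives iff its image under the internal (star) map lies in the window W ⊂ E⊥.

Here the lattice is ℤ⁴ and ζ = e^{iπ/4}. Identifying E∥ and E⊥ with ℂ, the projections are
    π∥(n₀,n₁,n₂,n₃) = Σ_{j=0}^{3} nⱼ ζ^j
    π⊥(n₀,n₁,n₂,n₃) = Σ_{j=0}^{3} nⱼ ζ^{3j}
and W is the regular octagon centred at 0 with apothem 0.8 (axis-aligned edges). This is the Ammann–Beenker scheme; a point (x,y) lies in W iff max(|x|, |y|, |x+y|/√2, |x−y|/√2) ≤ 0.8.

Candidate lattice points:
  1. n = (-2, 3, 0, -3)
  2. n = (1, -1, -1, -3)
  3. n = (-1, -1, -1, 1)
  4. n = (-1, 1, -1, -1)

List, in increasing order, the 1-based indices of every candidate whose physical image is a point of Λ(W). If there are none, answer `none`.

Internal map: ζ^{3j} for j=0..3 gives (1,0), (−√2/2,√2/2), (0,−1), (√2/2,√2/2).
candidate 1: n = (-2, 3, 0, -3) → π⊥ ≈ (-6.242641, +0.000000); max(|x|,|y|,|x±y|/√2) = 6.242641 > 0.8 ⇒ ∉ W
candidate 2: n = (1, -1, -1, -3) → π⊥ ≈ (-0.414214, -1.828427); max(|x|,|y|,|x±y|/√2) = 1.828427 > 0.8 ⇒ ∉ W
candidate 3: n = (-1, -1, -1, 1) → π⊥ ≈ (+0.414214, +1.000000); max(|x|,|y|,|x±y|/√2) = 1.000000 > 0.8 ⇒ ∉ W
candidate 4: n = (-1, 1, -1, -1) → π⊥ ≈ (-2.414214, +1.000000); max(|x|,|y|,|x±y|/√2) = 2.414214 > 0.8 ⇒ ∉ W

none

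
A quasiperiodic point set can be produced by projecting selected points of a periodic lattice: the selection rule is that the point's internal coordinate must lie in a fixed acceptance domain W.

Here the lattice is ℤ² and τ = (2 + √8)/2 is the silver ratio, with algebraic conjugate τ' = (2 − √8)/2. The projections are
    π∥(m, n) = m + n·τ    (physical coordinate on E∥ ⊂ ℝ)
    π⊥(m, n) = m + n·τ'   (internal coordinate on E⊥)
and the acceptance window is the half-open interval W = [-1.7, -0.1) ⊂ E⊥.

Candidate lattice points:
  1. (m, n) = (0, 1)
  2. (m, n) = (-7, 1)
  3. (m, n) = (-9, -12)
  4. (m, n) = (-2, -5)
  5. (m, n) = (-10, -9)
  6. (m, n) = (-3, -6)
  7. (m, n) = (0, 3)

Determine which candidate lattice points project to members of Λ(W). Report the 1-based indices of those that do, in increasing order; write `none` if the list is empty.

1, 6, 7

Compute τ' = (2−√8)/2 = -0.41421, so π⊥(m,n) = m -0.41421·n.
#1 (0,1): internal coord 0 + (1)·τ' = -0.41421; -0.41421 ∈ [-1.7, -0.1) → IN Λ
#2 (-7,1): internal coord -7 + (1)·τ' = -7.41421; -7.41421 ∉ [-1.7, -0.1) → out
#3 (-9,-12): internal coord -9 + (-12)·τ' = -4.02944; -4.02944 ∉ [-1.7, -0.1) → out
#4 (-2,-5): internal coord -2 + (-5)·τ' = +0.07107; +0.07107 ∉ [-1.7, -0.1) → out
#5 (-10,-9): internal coord -10 + (-9)·τ' = -6.27208; -6.27208 ∉ [-1.7, -0.1) → out
#6 (-3,-6): internal coord -3 + (-6)·τ' = -0.51472; -0.51472 ∈ [-1.7, -0.1) → IN Λ
#7 (0,3): internal coord 0 + (3)·τ' = -1.24264; -1.24264 ∈ [-1.7, -0.1) → IN Λ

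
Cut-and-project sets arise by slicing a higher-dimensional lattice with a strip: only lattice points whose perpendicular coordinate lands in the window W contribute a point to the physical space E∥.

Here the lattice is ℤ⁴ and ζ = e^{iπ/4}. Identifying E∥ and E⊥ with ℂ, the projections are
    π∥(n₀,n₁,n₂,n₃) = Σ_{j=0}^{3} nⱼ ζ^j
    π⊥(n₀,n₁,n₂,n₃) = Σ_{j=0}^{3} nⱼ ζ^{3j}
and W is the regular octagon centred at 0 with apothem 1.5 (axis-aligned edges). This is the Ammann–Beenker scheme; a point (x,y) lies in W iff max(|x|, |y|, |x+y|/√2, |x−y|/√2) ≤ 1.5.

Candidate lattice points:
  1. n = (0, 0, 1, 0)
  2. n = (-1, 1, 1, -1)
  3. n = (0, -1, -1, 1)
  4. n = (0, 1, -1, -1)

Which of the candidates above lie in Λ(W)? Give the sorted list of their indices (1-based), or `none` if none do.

1

Internal map: ζ^{3j} for j=0..3 gives (1,0), (−√2/2,√2/2), (0,−1), (√2/2,√2/2).
candidate 1: n = (0, 0, 1, 0) → π⊥ ≈ (+0.00000, -1.00000); max(|x|,|y|,|x±y|/√2) = 1.00000 ≤ 1.5 ⇒ ∈ W
candidate 2: n = (-1, 1, 1, -1) → π⊥ ≈ (-2.41421, -1.00000); max(|x|,|y|,|x±y|/√2) = 2.41421 > 1.5 ⇒ ∉ W
candidate 3: n = (0, -1, -1, 1) → π⊥ ≈ (+1.41421, +1.00000); max(|x|,|y|,|x±y|/√2) = 1.70711 > 1.5 ⇒ ∉ W
candidate 4: n = (0, 1, -1, -1) → π⊥ ≈ (-1.41421, +1.00000); max(|x|,|y|,|x±y|/√2) = 1.70711 > 1.5 ⇒ ∉ W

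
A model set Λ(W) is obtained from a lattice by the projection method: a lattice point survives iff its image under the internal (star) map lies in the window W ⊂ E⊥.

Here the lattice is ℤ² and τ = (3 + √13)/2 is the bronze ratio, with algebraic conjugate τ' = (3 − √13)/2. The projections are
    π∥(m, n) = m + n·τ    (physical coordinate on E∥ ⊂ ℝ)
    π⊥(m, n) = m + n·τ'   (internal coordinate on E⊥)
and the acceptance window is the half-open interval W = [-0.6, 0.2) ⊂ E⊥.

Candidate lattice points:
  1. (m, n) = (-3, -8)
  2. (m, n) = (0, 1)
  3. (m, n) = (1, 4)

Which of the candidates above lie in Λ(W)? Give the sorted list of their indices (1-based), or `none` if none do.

Compute τ' = (3−√13)/2 = -0.302776, so π⊥(m,n) = m -0.302776·n.
candidate 1: (m,n)=(-3,-8) → π∥ = -3-8·τ ≈ -29.422205, π⊥ = -3-8·τ' ≈ -0.577795 ∈ [-0.6, 0.2) ⇒ IN Λ
candidate 2: (m,n)=(0,1) → π∥ = 0+1·τ ≈ 3.302776, π⊥ = 0+1·τ' ≈ -0.302776 ∈ [-0.6, 0.2) ⇒ IN Λ
candidate 3: (m,n)=(1,4) → π∥ = 1+4·τ ≈ 14.211103, π⊥ = 1+4·τ' ≈ -0.211103 ∈ [-0.6, 0.2) ⇒ IN Λ

1, 2, 3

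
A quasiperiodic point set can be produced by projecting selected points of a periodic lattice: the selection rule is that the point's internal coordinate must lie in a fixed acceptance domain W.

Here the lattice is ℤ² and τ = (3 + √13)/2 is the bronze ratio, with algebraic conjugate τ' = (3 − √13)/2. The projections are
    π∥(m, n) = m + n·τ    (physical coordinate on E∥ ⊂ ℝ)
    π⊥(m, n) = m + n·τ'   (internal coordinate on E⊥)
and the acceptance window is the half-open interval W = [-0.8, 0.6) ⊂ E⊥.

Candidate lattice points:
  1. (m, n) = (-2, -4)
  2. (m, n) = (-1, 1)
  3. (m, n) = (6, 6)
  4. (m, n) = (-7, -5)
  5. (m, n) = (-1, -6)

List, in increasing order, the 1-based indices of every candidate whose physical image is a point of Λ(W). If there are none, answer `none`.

1

τ' = (3−√13)/2 ≈ -0.302776.
candidate 1: (m,n)=(-2,-4) → π∥ = -2-4·τ ≈ -15.211103, π⊥ = -2-4·τ' ≈ -0.788897 ∈ [-0.8, 0.6) ⇒ IN Λ
candidate 2: (m,n)=(-1,1) → π∥ = -1+1·τ ≈ 2.302776, π⊥ = -1+1·τ' ≈ -1.302776 ∉ [-0.8, 0.6) ⇒ out
candidate 3: (m,n)=(6,6) → π∥ = 6+6·τ ≈ 25.816654, π⊥ = 6+6·τ' ≈ 4.183346 ∉ [-0.8, 0.6) ⇒ out
candidate 4: (m,n)=(-7,-5) → π∥ = -7-5·τ ≈ -23.513878, π⊥ = -7-5·τ' ≈ -5.486122 ∉ [-0.8, 0.6) ⇒ out
candidate 5: (m,n)=(-1,-6) → π∥ = -1-6·τ ≈ -20.816654, π⊥ = -1-6·τ' ≈ 0.816654 ∉ [-0.8, 0.6) ⇒ out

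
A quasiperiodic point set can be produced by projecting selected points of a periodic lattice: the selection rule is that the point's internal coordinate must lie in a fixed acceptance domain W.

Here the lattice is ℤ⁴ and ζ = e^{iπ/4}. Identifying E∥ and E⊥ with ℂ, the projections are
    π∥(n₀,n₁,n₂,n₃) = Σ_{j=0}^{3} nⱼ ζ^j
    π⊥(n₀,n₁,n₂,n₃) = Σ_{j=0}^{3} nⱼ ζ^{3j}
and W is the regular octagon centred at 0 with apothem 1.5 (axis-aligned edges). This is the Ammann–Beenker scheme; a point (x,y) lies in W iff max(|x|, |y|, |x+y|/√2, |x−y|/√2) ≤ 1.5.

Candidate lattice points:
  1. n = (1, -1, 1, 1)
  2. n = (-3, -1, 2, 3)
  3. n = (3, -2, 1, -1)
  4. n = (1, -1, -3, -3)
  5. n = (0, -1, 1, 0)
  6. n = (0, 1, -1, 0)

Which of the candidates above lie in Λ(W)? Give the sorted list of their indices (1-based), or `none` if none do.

2, 4

Internal map: ζ^{3j} for j=0..3 gives (1,0), (−√2/2,√2/2), (0,−1), (√2/2,√2/2).
candidate 1: n = (1, -1, 1, 1) → π⊥ ≈ (+2.414214, -1.000000); max(|x|,|y|,|x±y|/√2) = 2.414214 > 1.5 ⇒ ∉ W
candidate 2: n = (-3, -1, 2, 3) → π⊥ ≈ (-0.171573, -0.585786); max(|x|,|y|,|x±y|/√2) = 0.585786 ≤ 1.5 ⇒ ∈ W
candidate 3: n = (3, -2, 1, -1) → π⊥ ≈ (+3.707107, -3.121320); max(|x|,|y|,|x±y|/√2) = 4.828427 > 1.5 ⇒ ∉ W
candidate 4: n = (1, -1, -3, -3) → π⊥ ≈ (-0.414214, +0.171573); max(|x|,|y|,|x±y|/√2) = 0.414214 ≤ 1.5 ⇒ ∈ W
candidate 5: n = (0, -1, 1, 0) → π⊥ ≈ (+0.707107, -1.707107); max(|x|,|y|,|x±y|/√2) = 1.707107 > 1.5 ⇒ ∉ W
candidate 6: n = (0, 1, -1, 0) → π⊥ ≈ (-0.707107, +1.707107); max(|x|,|y|,|x±y|/√2) = 1.707107 > 1.5 ⇒ ∉ W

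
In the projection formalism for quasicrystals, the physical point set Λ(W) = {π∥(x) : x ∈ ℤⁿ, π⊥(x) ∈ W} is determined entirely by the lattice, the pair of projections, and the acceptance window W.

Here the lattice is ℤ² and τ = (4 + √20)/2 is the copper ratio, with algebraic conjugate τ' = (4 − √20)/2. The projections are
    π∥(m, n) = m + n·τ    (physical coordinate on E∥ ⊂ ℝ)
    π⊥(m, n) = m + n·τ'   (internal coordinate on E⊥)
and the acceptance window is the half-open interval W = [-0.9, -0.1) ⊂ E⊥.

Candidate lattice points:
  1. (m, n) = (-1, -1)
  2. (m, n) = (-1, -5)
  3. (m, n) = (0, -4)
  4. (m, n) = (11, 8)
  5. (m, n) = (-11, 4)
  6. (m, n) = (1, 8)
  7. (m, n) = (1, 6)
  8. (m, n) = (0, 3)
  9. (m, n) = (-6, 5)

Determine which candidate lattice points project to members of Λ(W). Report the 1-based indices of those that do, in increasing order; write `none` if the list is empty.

Compute τ' = (4−√20)/2 = -0.236068, so π⊥(m,n) = m -0.236068·n.
#1 (-1,-1): internal coord -1 + (-1)·τ' = -0.763932; -0.763932 ∈ [-0.9, -0.1) → IN Λ
#2 (-1,-5): internal coord -1 + (-5)·τ' = +0.180340; +0.180340 ∉ [-0.9, -0.1) → out
#3 (0,-4): internal coord 0 + (-4)·τ' = +0.944272; +0.944272 ∉ [-0.9, -0.1) → out
#4 (11,8): internal coord 11 + (8)·τ' = +9.111456; +9.111456 ∉ [-0.9, -0.1) → out
#5 (-11,4): internal coord -11 + (4)·τ' = -11.944272; -11.944272 ∉ [-0.9, -0.1) → out
#6 (1,8): internal coord 1 + (8)·τ' = -0.888544; -0.888544 ∈ [-0.9, -0.1) → IN Λ
#7 (1,6): internal coord 1 + (6)·τ' = -0.416408; -0.416408 ∈ [-0.9, -0.1) → IN Λ
#8 (0,3): internal coord 0 + (3)·τ' = -0.708204; -0.708204 ∈ [-0.9, -0.1) → IN Λ
#9 (-6,5): internal coord -6 + (5)·τ' = -7.180340; -7.180340 ∉ [-0.9, -0.1) → out

1, 6, 7, 8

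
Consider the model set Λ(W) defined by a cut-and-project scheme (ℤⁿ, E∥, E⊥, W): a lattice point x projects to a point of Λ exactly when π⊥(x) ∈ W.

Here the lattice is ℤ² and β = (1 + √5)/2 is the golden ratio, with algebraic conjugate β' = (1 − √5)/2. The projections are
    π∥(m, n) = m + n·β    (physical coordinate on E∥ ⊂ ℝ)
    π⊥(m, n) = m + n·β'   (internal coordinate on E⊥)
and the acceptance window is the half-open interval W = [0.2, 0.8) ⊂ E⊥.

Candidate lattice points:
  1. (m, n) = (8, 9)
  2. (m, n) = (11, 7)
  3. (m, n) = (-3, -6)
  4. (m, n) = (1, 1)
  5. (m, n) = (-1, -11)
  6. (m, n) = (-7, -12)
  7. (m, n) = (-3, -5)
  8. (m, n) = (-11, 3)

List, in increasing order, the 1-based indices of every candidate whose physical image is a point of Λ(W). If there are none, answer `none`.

3, 4, 6

Compute β' = (1−√5)/2 = -0.6180, so π⊥(m,n) = m -0.6180·n.
#1 (8,9): internal coord 8 + (9)·β' = +2.4377; +2.4377 ∉ [0.2, 0.8) → out
#2 (11,7): internal coord 11 + (7)·β' = +6.6738; +6.6738 ∉ [0.2, 0.8) → out
#3 (-3,-6): internal coord -3 + (-6)·β' = +0.7082; +0.7082 ∈ [0.2, 0.8) → IN Λ
#4 (1,1): internal coord 1 + (1)·β' = +0.3820; +0.3820 ∈ [0.2, 0.8) → IN Λ
#5 (-1,-11): internal coord -1 + (-11)·β' = +5.7984; +5.7984 ∉ [0.2, 0.8) → out
#6 (-7,-12): internal coord -7 + (-12)·β' = +0.4164; +0.4164 ∈ [0.2, 0.8) → IN Λ
#7 (-3,-5): internal coord -3 + (-5)·β' = +0.0902; +0.0902 ∉ [0.2, 0.8) → out
#8 (-11,3): internal coord -11 + (3)·β' = -12.8541; -12.8541 ∉ [0.2, 0.8) → out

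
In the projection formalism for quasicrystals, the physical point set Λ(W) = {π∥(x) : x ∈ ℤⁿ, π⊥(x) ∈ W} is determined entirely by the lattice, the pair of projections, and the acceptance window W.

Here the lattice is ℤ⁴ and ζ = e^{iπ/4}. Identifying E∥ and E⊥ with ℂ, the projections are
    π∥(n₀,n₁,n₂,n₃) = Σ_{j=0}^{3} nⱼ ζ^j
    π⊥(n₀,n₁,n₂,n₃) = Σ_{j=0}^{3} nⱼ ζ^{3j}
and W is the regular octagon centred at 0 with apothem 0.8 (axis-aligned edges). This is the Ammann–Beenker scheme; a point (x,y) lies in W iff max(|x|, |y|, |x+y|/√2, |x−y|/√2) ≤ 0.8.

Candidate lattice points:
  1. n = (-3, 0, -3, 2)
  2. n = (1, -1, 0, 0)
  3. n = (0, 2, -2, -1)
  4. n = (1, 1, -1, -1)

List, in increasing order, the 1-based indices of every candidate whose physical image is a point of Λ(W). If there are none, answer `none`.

With ζ = e^{iπ/4} the internal vectors are ζ^0,ζ^3,ζ^6,ζ^9.
#1 (-3, 0, -3, 2): internal (-1.5858, 4.4142); octagon support 4.4142 vs apothem 0.8 → ∉ W
#2 (1, -1, 0, 0): internal (1.7071, -0.7071); octagon support 1.7071 vs apothem 0.8 → ∉ W
#3 (0, 2, -2, -1): internal (-2.1213, 2.7071); octagon support 3.4142 vs apothem 0.8 → ∉ W
#4 (1, 1, -1, -1): internal (-0.4142, 1.0000); octagon support 1.0000 vs apothem 0.8 → ∉ W

none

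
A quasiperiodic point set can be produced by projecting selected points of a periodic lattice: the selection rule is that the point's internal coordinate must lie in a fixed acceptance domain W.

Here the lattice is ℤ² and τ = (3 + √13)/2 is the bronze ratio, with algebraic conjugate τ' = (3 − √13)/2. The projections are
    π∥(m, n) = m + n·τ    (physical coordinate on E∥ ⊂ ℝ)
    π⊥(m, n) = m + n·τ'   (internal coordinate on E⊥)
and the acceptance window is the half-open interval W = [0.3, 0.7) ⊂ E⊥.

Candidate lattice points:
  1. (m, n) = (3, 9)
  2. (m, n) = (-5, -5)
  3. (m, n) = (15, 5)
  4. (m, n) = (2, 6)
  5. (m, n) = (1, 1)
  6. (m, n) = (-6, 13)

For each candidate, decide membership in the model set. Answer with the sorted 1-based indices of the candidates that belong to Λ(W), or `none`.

τ' = (3−√13)/2 ≈ -0.3028.
#1 (3,9): internal coord 3 + (9)·τ' = +0.2750; +0.2750 ∉ [0.3, 0.7) → out
#2 (-5,-5): internal coord -5 + (-5)·τ' = -3.4861; -3.4861 ∉ [0.3, 0.7) → out
#3 (15,5): internal coord 15 + (5)·τ' = +13.4861; +13.4861 ∉ [0.3, 0.7) → out
#4 (2,6): internal coord 2 + (6)·τ' = +0.1833; +0.1833 ∉ [0.3, 0.7) → out
#5 (1,1): internal coord 1 + (1)·τ' = +0.6972; +0.6972 ∈ [0.3, 0.7) → IN Λ
#6 (-6,13): internal coord -6 + (13)·τ' = -9.9361; -9.9361 ∉ [0.3, 0.7) → out

5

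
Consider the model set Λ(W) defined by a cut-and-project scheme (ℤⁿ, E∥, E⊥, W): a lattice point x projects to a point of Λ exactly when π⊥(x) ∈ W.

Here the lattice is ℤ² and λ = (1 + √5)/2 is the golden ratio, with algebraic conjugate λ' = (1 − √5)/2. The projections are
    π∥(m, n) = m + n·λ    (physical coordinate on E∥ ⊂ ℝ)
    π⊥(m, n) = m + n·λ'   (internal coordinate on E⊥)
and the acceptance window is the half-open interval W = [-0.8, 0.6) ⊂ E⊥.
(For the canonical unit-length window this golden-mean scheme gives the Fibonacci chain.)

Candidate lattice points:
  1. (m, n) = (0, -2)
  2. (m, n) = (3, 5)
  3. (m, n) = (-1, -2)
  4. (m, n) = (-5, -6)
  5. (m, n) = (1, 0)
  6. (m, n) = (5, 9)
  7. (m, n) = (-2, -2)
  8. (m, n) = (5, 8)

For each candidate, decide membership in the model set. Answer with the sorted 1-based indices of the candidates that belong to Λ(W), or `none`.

Compute λ' = (1−√5)/2 = -0.6180, so π⊥(m,n) = m -0.6180·n.
candidate 1: (m,n)=(0,-2) → π∥ = 0-2·λ ≈ -3.2361, π⊥ = 0-2·λ' ≈ 1.2361 ∉ [-0.8, 0.6) ⇒ out
candidate 2: (m,n)=(3,5) → π∥ = 3+5·λ ≈ 11.0902, π⊥ = 3+5·λ' ≈ -0.0902 ∈ [-0.8, 0.6) ⇒ IN Λ
candidate 3: (m,n)=(-1,-2) → π∥ = -1-2·λ ≈ -4.2361, π⊥ = -1-2·λ' ≈ 0.2361 ∈ [-0.8, 0.6) ⇒ IN Λ
candidate 4: (m,n)=(-5,-6) → π∥ = -5-6·λ ≈ -14.7082, π⊥ = -5-6·λ' ≈ -1.2918 ∉ [-0.8, 0.6) ⇒ out
candidate 5: (m,n)=(1,0) → π∥ = 1+0·λ ≈ 1.0000, π⊥ = 1+0·λ' ≈ 1.0000 ∉ [-0.8, 0.6) ⇒ out
candidate 6: (m,n)=(5,9) → π∥ = 5+9·λ ≈ 19.5623, π⊥ = 5+9·λ' ≈ -0.5623 ∈ [-0.8, 0.6) ⇒ IN Λ
candidate 7: (m,n)=(-2,-2) → π∥ = -2-2·λ ≈ -5.2361, π⊥ = -2-2·λ' ≈ -0.7639 ∈ [-0.8, 0.6) ⇒ IN Λ
candidate 8: (m,n)=(5,8) → π∥ = 5+8·λ ≈ 17.9443, π⊥ = 5+8·λ' ≈ 0.0557 ∈ [-0.8, 0.6) ⇒ IN Λ

2, 3, 6, 7, 8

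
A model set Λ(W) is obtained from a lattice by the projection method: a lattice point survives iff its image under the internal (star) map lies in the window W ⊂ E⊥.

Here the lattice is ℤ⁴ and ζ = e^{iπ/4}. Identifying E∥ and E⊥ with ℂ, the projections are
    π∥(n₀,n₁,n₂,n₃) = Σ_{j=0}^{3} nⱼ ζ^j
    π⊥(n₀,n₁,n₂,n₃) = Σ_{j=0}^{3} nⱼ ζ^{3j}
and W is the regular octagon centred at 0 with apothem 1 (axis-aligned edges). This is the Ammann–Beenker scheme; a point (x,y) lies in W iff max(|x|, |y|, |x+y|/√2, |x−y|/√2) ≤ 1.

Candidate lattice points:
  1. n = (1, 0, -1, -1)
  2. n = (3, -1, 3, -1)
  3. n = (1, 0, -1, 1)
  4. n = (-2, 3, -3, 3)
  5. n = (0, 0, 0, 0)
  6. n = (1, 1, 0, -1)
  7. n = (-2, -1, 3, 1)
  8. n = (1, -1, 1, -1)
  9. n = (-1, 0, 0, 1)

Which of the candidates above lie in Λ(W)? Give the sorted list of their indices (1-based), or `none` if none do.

Internal map: ζ^{3j} for j=0..3 gives (1,0), (−√2/2,√2/2), (0,−1), (√2/2,√2/2).
#1 (1, 0, -1, -1): internal (0.2929, 0.2929); octagon support 0.4142 vs apothem 1 → ∈ W
#2 (3, -1, 3, -1): internal (3.0000, -4.4142); octagon support 5.2426 vs apothem 1 → ∉ W
#3 (1, 0, -1, 1): internal (1.7071, 1.7071); octagon support 2.4142 vs apothem 1 → ∉ W
#4 (-2, 3, -3, 3): internal (-2.0000, 7.2426); octagon support 7.2426 vs apothem 1 → ∉ W
#5 (0, 0, 0, 0): internal (0.0000, 0.0000); octagon support 0.0000 vs apothem 1 → ∈ W
#6 (1, 1, 0, -1): internal (-0.4142, 0.0000); octagon support 0.4142 vs apothem 1 → ∈ W
#7 (-2, -1, 3, 1): internal (-0.5858, -3.0000); octagon support 3.0000 vs apothem 1 → ∉ W
#8 (1, -1, 1, -1): internal (1.0000, -2.4142); octagon support 2.4142 vs apothem 1 → ∉ W
#9 (-1, 0, 0, 1): internal (-0.2929, 0.7071); octagon support 0.7071 vs apothem 1 → ∈ W

1, 5, 6, 9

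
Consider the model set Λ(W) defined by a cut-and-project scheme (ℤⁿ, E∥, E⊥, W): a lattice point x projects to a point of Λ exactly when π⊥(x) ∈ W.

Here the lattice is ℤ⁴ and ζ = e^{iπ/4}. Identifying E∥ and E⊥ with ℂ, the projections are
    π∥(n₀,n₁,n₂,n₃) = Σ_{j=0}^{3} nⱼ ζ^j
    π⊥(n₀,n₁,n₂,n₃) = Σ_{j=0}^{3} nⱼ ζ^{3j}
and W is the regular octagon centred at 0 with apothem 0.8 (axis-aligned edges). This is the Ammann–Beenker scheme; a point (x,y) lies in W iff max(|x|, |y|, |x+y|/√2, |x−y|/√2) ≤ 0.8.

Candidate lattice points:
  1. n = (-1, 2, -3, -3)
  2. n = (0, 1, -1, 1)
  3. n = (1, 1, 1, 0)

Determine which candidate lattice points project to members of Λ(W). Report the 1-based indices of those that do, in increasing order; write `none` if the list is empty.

With ζ = e^{iπ/4} the internal vectors are ζ^0,ζ^3,ζ^6,ζ^9.
#1 (-1, 2, -3, -3): internal (-4.53553, 2.29289); octagon support 4.82843 vs apothem 0.8 → ∉ W
#2 (0, 1, -1, 1): internal (0.00000, 2.41421); octagon support 2.41421 vs apothem 0.8 → ∉ W
#3 (1, 1, 1, 0): internal (0.29289, -0.29289); octagon support 0.41421 vs apothem 0.8 → ∈ W

3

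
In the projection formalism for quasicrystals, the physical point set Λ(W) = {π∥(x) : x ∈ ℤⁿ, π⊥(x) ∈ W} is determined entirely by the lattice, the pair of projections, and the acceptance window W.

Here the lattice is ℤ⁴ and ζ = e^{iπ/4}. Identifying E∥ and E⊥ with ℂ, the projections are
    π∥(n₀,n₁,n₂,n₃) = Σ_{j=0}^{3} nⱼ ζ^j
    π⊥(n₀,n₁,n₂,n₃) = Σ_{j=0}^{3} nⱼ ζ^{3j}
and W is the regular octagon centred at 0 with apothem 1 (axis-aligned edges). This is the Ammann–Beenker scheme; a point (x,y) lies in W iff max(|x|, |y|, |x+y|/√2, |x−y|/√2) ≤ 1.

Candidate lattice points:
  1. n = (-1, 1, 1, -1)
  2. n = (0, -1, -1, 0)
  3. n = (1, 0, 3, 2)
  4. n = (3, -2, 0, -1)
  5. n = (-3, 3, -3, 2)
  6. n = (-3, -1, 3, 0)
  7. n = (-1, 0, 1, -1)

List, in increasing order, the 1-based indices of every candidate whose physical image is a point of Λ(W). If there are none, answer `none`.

π⊥(n) = n₀ + n₁ζ³ + n₂ζ⁶ + n₃ζ⁹ where ζ = e^{iπ/4}.
candidate 1: n = (-1, 1, 1, -1) → π⊥ ≈ (-2.41421, -1.00000); max(|x|,|y|,|x±y|/√2) = 2.41421 > 1 ⇒ ∉ W
candidate 2: n = (0, -1, -1, 0) → π⊥ ≈ (+0.70711, +0.29289); max(|x|,|y|,|x±y|/√2) = 0.70711 ≤ 1 ⇒ ∈ W
candidate 3: n = (1, 0, 3, 2) → π⊥ ≈ (+2.41421, -1.58579); max(|x|,|y|,|x±y|/√2) = 2.82843 > 1 ⇒ ∉ W
candidate 4: n = (3, -2, 0, -1) → π⊥ ≈ (+3.70711, -2.12132); max(|x|,|y|,|x±y|/√2) = 4.12132 > 1 ⇒ ∉ W
candidate 5: n = (-3, 3, -3, 2) → π⊥ ≈ (-3.70711, +6.53553); max(|x|,|y|,|x±y|/√2) = 7.24264 > 1 ⇒ ∉ W
candidate 6: n = (-3, -1, 3, 0) → π⊥ ≈ (-2.29289, -3.70711); max(|x|,|y|,|x±y|/√2) = 4.24264 > 1 ⇒ ∉ W
candidate 7: n = (-1, 0, 1, -1) → π⊥ ≈ (-1.70711, -1.70711); max(|x|,|y|,|x±y|/√2) = 2.41421 > 1 ⇒ ∉ W

2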